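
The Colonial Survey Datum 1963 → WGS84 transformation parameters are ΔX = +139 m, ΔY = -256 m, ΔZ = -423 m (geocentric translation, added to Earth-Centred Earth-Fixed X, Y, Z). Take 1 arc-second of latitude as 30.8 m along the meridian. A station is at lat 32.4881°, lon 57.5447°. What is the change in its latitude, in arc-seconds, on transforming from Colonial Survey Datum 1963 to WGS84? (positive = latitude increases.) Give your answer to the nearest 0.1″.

Δφ = -9.1″

sin φ = 0.537124, cos φ = 0.843503, sin λ = 0.843810, cos λ = 0.536641.
North component: ΔN = −sin φ cos λ·ΔX − sin φ sin λ·ΔY + cos φ·ΔZ = −(0.537124)(0.536641)(139) − (0.537124)(0.843810)(-256) + (0.843503)(-423) = -280.84 m.
1° of latitude spans 3600 × 30.80 = 110880 m, so Δφ = -280.84 / 110880 × 3600 = -9.118″.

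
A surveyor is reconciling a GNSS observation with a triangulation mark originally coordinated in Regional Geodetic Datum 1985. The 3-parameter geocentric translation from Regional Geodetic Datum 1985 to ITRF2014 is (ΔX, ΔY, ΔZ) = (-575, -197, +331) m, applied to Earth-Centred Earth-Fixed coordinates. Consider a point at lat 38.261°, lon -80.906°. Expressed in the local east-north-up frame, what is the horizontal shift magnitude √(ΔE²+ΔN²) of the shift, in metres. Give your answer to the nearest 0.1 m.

The local east axis at (φ, λ) is (−sin λ, cos λ, 0), so ΔE = −sin(-80.906°)·(-575) + cos(-80.906°)·(-197) = -598.91 m.
The local north axis is (−sin φ cos λ, −sin φ sin λ, cos φ), giving ΔN = 56.278 − 120.458 + 259.901 = 195.72 m.
Horizontal magnitude = √(ΔE² + ΔN²) = √((-598.91)² + 195.72²) = 630.08 m.

630.1 m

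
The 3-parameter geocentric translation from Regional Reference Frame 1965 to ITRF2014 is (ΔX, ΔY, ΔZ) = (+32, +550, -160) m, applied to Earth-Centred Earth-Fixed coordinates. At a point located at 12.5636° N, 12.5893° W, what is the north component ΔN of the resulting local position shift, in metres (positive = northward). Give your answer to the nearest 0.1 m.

At φ = 12.5636°, λ = -12.5893°: sin φ = 0.217523, cos φ = 0.976055, sin λ = -0.217961, cos λ = 0.975957.
ΔN = −sin φ cos λ·ΔX − sin φ sin λ·ΔY + cos φ·ΔZ = −(0.217523)(0.975957)(32) − (0.217523)(-0.217961)(550) + (0.976055)(-160) = -136.89 m.

ΔN = -136.9 m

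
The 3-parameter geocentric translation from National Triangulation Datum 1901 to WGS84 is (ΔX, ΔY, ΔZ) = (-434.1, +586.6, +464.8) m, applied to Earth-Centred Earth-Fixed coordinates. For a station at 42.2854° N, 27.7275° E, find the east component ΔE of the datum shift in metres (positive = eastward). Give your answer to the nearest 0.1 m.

ΔE = 721.2 m

The local east axis at (φ, λ) is (−sin λ, cos λ, 0), so ΔE = −sin(27.7275°)·(-434.1) + cos(27.7275°)·586.6 = 721.21 m.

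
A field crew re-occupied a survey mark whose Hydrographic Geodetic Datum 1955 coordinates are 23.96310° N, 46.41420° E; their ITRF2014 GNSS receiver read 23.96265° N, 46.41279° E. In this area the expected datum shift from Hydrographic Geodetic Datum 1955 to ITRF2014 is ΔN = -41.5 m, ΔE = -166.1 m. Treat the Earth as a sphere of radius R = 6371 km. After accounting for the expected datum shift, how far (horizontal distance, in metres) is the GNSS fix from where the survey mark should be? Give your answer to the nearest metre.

Observed coordinate differences: Δφ = -0.00045°, Δλ = -0.00141°.
Converting to metres (1° lat = 111195 m, cos φ = 0.913807): observed ΔN = -50.0 m, observed ΔE = -143.3 m.
Subtracting the expected shift leaves a residual of -50.0 − (-41.5) = -8.5 m north and -143.3 − (-166.1) = 22.8 m east.
Residual distance = √((-8.5)² + 22.8²) = 24.4 m.

24 m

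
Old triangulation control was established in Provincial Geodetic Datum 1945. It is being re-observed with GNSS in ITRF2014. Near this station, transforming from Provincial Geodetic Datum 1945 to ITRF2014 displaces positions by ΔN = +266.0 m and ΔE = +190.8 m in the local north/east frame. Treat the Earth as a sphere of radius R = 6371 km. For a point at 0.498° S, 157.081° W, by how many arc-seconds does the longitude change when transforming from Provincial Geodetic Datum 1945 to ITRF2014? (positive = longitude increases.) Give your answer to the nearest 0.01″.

Δλ = 6.18″

At latitude -0.498°, cos φ = 0.999962.
One radian of longitude at latitude φ spans R cos φ, so Δλ = ΔE / (R cos φ) = 190.8 / (6371000 × 0.999962) = 2.9949e-05 rad = 6.177″.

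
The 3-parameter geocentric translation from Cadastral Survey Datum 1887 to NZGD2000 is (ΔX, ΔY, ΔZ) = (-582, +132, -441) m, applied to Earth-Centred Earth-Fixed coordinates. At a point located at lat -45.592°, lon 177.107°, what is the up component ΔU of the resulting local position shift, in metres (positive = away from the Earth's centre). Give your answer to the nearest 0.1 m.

At φ = -45.592°, λ = 177.107°: sin φ = -0.714375, cos φ = 0.699763, sin λ = 0.050471, cos λ = -0.998726.
ΔU = cos φ cos λ·ΔX + cos φ sin λ·ΔY + sin φ·ΔZ = (0.699763)(-0.998726)(-582) + (0.699763)(0.050471)(132) + (-0.714375)(-441) = 726.44 m.

ΔU = 726.4 m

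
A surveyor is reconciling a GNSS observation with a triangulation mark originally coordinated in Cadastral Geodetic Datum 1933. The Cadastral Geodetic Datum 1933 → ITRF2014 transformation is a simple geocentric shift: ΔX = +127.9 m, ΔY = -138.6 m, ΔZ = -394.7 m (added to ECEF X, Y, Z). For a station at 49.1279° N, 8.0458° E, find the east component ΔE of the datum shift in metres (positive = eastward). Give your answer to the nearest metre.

The local east axis at (φ, λ) is (−sin λ, cos λ, 0), so ΔE = −sin(8.0458°)·127.9 + cos(8.0458°)·(-138.6) = -155.14 m.

ΔE = -155 m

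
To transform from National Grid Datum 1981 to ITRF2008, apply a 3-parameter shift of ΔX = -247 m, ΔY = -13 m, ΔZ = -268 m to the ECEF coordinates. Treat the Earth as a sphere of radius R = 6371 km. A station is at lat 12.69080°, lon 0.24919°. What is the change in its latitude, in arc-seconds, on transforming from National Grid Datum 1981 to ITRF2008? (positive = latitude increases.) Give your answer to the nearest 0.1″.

sin φ = 0.219690, cos φ = 0.975570, sin λ = 0.004349, cos λ = 0.999991.
North component: ΔN = −sin φ cos λ·ΔX − sin φ sin λ·ΔY + cos φ·ΔZ = −(0.219690)(0.999991)(-247) − (0.219690)(0.004349)(-13) + (0.975570)(-268) = -207.18 m.
1° of latitude spans πR/180 = 111195 m, so Δφ = -207.18 / 111195 × 3600 = -6.707″.

Δφ = -6.7″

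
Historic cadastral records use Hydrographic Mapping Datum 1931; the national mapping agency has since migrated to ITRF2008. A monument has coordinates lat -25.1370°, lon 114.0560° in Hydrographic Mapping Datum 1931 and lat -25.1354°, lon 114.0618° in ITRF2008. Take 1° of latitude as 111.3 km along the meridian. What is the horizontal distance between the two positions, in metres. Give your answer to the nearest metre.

Δφ = -25.1354° − -25.1370° = +0.0016°; Δλ = 114.0618° − 114.0560° = +0.0058°.
ΔN = Δφ × 111300 = 178.1 m; ΔE = Δλ × 111300 × cos(-25.1370°) = +0.0058 × 111300 × 0.905295 = 584.4 m.
Distance = √(ΔE² + ΔN²) = √(584.4² + 178.1²) = 610.9 m.

611 m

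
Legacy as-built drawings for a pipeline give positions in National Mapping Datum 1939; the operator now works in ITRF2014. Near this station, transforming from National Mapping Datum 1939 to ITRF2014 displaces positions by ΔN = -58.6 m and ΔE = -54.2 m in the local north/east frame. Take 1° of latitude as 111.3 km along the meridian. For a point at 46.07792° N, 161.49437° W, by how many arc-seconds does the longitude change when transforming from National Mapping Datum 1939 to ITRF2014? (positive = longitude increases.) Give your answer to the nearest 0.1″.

At latitude 46.07792°, cos φ = 0.693679.
1° of longitude at this latitude = 111.3 × cos φ = 77.21 km, so Δλ = -54.2 / 77206.5 = -0.0007020° = -2.527″.

Δλ = -2.5″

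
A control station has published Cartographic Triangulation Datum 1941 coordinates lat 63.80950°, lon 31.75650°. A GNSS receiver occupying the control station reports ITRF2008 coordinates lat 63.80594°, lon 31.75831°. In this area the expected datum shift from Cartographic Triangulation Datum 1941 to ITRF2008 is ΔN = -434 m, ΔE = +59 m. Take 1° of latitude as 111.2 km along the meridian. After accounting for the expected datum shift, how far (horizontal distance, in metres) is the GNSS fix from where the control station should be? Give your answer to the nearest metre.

48 m

Observed coordinate differences: Δφ = -0.00356°, Δλ = +0.00181°.
Converting to metres (1° lat = 111200 m, cos φ = 0.441357): observed ΔN = -395.9 m, observed ΔE = 88.8 m.
Subtracting the expected shift leaves a residual of -395.9 − (-434) = 38.1 m north and 88.8 − (59) = 29.8 m east.
Residual distance = √(38.1² + 29.8²) = 48.4 m.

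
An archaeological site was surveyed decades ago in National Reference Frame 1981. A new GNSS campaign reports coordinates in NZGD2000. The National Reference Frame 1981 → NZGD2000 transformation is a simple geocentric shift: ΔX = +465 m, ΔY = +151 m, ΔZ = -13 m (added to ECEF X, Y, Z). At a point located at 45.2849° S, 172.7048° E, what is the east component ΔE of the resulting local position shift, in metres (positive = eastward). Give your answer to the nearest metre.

The local east axis at (φ, λ) is (−sin λ, cos λ, 0), so ΔE = −sin(172.7048°)·465 + cos(172.7048°)·151 = -208.82 m.

ΔE = -209 m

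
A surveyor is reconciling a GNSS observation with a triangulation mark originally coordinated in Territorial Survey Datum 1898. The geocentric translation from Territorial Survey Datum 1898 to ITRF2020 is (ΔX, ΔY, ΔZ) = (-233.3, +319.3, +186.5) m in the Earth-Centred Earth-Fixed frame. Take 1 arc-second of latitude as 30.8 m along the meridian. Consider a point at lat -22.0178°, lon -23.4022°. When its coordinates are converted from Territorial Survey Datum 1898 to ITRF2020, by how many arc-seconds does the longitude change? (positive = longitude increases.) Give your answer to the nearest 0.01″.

Δλ = 7.02″

sin φ = -0.374895, cos φ = 0.927067, sin λ = -0.397183, cos λ = 0.917739.
East component: ΔE = −sin λ·ΔX + cos λ·ΔY = −(-0.397183)(-233.3) + (0.917739)(319.3) = 200.37 m.
1° of latitude spans 3600 × 30.80 = 110880 m; at latitude φ, 1° of longitude spans that × cos φ = 102793.2 m, so Δλ = 200.37 / 102793.2 × 3600 = 7.017″.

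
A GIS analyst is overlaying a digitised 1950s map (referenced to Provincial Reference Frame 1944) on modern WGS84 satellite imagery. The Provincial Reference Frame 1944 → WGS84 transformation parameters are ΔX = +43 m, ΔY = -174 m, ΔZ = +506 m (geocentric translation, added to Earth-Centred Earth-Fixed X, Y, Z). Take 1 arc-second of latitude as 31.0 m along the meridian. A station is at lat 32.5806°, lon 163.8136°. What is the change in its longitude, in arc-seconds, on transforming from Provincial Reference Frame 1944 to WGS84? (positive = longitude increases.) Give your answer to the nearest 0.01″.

Δλ = 5.94″

sin φ = 0.538486, cos φ = 0.842635, sin λ = 0.278763, cos λ = -0.960360.
East component: ΔE = −sin λ·ΔX + cos λ·ΔY = −(0.278763)(43) + (-0.960360)(-174) = 155.12 m.
1° of latitude spans 3600 × 31.00 = 111600 m; at latitude φ, 1° of longitude spans that × cos φ = 94038.0 m, so Δλ = 155.12 / 94038.0 × 3600 = 5.938″.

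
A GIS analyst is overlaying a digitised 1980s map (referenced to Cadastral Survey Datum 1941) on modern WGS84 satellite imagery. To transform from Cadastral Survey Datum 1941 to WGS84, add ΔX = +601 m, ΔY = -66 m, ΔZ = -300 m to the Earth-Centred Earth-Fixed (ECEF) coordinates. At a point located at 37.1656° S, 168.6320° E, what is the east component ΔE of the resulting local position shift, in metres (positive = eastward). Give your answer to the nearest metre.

ΔE = -54 m

The local east axis at (φ, λ) is (−sin λ, cos λ, 0), so ΔE = −sin(168.6320°)·601 + cos(168.6320°)·(-66) = -53.76 m.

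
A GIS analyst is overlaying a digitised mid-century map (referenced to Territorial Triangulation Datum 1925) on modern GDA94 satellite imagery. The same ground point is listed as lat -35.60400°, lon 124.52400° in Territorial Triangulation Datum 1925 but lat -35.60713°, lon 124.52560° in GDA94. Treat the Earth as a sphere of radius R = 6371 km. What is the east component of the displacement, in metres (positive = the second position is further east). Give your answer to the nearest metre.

ΔE = 145 m

Δφ = -35.60713° − -35.60400° = -0.00313°; Δλ = 124.52560° − 124.52400° = +0.00160°.
1° along a meridian = πR/180 = 111195 m.
ΔN = Δφ × 111195 = -348.0 m; ΔE = Δλ × 111195 × cos(-35.60400°) = +0.00160 × 111195 × 0.813060 = 144.7 m.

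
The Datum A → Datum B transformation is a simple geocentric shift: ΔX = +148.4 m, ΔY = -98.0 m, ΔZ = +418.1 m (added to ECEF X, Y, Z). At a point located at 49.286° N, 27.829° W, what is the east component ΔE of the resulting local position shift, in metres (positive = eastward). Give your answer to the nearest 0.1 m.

ΔE = -17.4 m

At φ = 49.286°, λ = -27.829°: sin φ = 0.757975, cos φ = 0.652284, sin λ = -0.466834, cos λ = 0.884345.
ΔE = −sin λ·ΔX + cos λ·ΔY = −(-0.466834)·(148.4) + (0.884345)·(-98.0) = -17.39 m.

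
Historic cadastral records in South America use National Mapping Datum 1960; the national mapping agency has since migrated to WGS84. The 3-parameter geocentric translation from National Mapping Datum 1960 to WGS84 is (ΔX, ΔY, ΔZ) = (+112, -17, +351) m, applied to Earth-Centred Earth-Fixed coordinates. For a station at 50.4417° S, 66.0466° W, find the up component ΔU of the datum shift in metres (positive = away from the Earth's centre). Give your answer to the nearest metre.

The local up (radial) axis is (cos φ cos λ, cos φ sin λ, sin φ), giving ΔU = 28.959 + 9.894 − 270.613 = -231.76 m.

ΔU = -232 m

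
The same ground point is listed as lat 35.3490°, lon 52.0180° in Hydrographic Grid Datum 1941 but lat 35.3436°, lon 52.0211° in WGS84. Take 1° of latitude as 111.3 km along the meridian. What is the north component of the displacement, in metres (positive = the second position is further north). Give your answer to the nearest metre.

Δφ = 35.3436° − 35.3490° = -0.0054°; Δλ = 52.0211° − 52.0180° = +0.0031°.
ΔN = Δφ × 111300 = -601.0 m; ΔE = Δλ × 111300 × cos(35.3490°) = +0.0031 × 111300 × 0.815643 = 281.4 m.

ΔN = -601 m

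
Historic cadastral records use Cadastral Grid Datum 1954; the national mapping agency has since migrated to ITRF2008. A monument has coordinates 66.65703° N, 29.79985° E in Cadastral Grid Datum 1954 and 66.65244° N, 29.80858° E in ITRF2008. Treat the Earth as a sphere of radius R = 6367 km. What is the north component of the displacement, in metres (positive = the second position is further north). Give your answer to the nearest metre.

ΔN = -510 m

Δφ = 66.65244° − 66.65703° = -0.00459°; Δλ = 29.80858° − 29.79985° = +0.00873°.
1° along a meridian = πR/180 = 111125 m.
ΔN = Δφ × 111125 = -510.1 m; ΔE = Δλ × 111125 × cos(66.65703°) = +0.00873 × 111125 × 0.396234 = 384.4 m.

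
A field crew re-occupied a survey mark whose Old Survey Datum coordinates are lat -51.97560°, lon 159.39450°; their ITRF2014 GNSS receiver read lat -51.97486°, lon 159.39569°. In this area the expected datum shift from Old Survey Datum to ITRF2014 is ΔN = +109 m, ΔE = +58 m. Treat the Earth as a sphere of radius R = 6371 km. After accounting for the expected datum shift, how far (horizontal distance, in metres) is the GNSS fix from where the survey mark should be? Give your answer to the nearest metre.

36 m

Observed coordinate differences: Δφ = +0.00074°, Δλ = +0.00119°.
Converting to metres (1° lat = 111195 m, cos φ = 0.615997): observed ΔN = 82.3 m, observed ΔE = 81.5 m.
Subtracting the expected shift leaves a residual of 82.3 − (109) = -26.7 m north and 81.5 − (58) = 23.5 m east.
Residual distance = √((-26.7)² + 23.5²) = 35.6 m.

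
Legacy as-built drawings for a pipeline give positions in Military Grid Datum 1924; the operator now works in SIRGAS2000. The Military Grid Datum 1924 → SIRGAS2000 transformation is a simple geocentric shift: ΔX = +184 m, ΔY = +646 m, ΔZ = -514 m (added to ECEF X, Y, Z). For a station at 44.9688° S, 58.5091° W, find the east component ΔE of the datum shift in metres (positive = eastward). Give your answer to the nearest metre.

At φ = -44.9688°, λ = -58.5091°: sin φ = -0.706722, cos φ = 0.707492, sin λ = -0.852723, cos λ = 0.522363.
ΔE = −sin λ·ΔX + cos λ·ΔY = −(-0.852723)·(184) + (0.522363)·(646) = 494.35 m.

ΔE = 494 m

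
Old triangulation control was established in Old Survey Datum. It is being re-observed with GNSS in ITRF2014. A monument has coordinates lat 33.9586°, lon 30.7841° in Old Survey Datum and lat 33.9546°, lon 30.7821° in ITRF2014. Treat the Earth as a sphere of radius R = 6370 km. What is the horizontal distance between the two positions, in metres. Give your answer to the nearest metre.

Δφ = 33.9546° − 33.9586° = -0.0040°; Δλ = 30.7821° − 30.7841° = -0.0020°.
1° along a meridian = πR/180 = 111177 m.
ΔN = Δφ × 111177 = -444.7 m; ΔE = Δλ × 111177 × cos(33.9586°) = -0.0020 × 111177 × 0.829441 = -184.4 m.
Distance = √(ΔE² + ΔN²) = √((-184.4)² + (-444.7)²) = 481.4 m.

481 m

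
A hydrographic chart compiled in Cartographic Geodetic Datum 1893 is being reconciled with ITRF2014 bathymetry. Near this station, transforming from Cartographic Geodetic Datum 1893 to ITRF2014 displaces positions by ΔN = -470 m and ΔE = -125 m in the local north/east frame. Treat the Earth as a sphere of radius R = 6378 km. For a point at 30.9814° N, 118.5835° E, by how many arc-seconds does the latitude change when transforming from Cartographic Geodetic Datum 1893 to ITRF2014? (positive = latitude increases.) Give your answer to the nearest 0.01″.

Δφ = -15.20″

On a sphere of radius R, 1 rad of latitude = R, so Δφ = ΔN / R = -470.0 / 6378000 = -7.3691e-05 rad = -15.200″.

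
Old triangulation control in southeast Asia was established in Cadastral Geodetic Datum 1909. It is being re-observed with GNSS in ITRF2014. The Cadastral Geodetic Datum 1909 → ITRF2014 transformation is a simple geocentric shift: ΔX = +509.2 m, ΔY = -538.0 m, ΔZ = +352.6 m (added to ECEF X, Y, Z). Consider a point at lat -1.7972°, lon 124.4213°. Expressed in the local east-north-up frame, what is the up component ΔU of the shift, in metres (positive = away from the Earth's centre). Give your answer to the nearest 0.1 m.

ΔU = -742.3 m

The local up (radial) axis is (cos φ cos λ, cos φ sin λ, sin φ), giving ΔU = -287.696 − 443.580 − 11.058 = -742.33 m.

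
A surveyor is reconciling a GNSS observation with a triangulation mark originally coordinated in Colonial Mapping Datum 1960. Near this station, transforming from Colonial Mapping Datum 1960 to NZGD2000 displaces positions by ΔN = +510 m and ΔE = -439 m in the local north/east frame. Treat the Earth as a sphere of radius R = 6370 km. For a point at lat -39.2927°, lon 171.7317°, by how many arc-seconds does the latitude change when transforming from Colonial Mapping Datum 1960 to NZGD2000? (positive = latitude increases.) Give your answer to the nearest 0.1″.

Δφ = 16.5″

On a sphere of radius R, 1 rad of latitude = R, so Δφ = ΔN / R = 510.0 / 6370000 = 8.0063e-05 rad = 16.514″.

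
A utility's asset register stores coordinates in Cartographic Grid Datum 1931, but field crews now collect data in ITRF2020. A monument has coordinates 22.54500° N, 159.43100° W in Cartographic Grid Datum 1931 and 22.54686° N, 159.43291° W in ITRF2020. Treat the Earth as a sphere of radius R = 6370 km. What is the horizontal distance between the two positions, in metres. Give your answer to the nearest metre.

285 m

Δφ = 22.54686° − 22.54500° = +0.00186°; Δλ = -159.43291° − -159.43100° = -0.00191°.
1° along a meridian = πR/180 = 111177 m.
ΔN = Δφ × 111177 = 206.8 m; ΔE = Δλ × 111177 × cos(22.54500°) = -0.00191 × 111177 × 0.923579 = -196.1 m.
Distance = √(ΔE² + ΔN²) = √((-196.1)² + 206.8²) = 285.0 m.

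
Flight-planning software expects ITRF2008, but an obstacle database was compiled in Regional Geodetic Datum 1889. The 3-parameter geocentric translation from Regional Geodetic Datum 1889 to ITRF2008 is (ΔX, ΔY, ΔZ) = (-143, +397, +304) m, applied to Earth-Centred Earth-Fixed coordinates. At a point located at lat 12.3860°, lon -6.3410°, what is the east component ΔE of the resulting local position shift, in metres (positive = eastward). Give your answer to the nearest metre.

ΔE = 379 m

The local east axis at (φ, λ) is (−sin λ, cos λ, 0), so ΔE = −sin(-6.3410°)·(-143) + cos(-6.3410°)·397 = 378.78 m.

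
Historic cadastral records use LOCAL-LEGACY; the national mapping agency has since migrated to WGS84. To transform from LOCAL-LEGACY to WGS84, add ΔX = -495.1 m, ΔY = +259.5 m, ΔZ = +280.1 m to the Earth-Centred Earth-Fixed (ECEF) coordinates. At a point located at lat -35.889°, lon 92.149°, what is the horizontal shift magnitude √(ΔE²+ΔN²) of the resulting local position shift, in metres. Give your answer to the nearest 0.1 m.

622.3 m

The local east axis at (φ, λ) is (−sin λ, cos λ, 0), so ΔE = −sin(92.149°)·(-495.1) + cos(92.149°)·259.5 = 485.02 m.
The local north axis is (−sin φ cos λ, −sin φ sin λ, cos φ), giving ΔN = 10.883 + 152.016 + 226.924 = 389.82 m.
Horizontal magnitude = √(ΔE² + ΔN²) = √(485.02² + 389.82²) = 622.26 m.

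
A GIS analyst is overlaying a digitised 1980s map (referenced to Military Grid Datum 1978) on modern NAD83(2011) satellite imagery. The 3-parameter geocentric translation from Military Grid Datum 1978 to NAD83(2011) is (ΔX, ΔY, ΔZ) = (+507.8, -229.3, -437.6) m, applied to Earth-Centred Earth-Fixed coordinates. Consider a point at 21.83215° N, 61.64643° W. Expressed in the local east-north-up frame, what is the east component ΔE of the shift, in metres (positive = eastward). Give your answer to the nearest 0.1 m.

At φ = 21.83215°, λ = -61.64643°: sin φ = 0.371889, cos φ = 0.928277, sin λ = -0.880034, cos λ = 0.474911.
ΔE = −sin λ·ΔX + cos λ·ΔY = −(-0.880034)·(507.8) + (0.474911)·(-229.3) = 337.98 m.

ΔE = 338.0 m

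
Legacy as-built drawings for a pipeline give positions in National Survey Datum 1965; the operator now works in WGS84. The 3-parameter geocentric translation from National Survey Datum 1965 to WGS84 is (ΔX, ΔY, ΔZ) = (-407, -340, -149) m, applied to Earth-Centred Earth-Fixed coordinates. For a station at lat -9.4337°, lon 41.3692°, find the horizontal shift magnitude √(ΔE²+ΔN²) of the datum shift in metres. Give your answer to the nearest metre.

234 m

At φ = -9.4337°, λ = 41.3692°: sin φ = -0.163906, cos φ = 0.986476, sin λ = 0.660909, cos λ = 0.750466.
ΔE = −sin λ·ΔX + cos λ·ΔY = −(0.660909)·(-407) + (0.750466)·(-340) = 13.83 m.
ΔN = −sin φ cos λ·ΔX − sin φ sin λ·ΔY + cos φ·ΔZ = −(-0.163906)(0.750466)(-407) − (-0.163906)(0.660909)(-340) + (0.986476)(-149) = -233.88 m.
Horizontal magnitude = √(ΔE² + ΔN²) = √(13.83² + (-233.88)²) = 234.29 m.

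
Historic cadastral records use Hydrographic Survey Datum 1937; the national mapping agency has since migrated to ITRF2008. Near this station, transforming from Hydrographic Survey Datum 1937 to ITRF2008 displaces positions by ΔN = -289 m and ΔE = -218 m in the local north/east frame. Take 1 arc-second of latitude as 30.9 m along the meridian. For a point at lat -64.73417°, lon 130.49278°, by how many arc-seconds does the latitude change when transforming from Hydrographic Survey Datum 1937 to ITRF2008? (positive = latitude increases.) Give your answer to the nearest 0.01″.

Δφ = -9.35″

1″ of latitude = 30.90 m, so Δφ = -289.0 / 30.90 = -9.353″.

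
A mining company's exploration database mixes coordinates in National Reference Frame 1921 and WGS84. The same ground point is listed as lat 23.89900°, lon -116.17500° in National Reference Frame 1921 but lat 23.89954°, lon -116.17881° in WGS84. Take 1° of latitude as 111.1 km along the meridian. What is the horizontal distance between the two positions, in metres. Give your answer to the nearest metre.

Δφ = 23.89954° − 23.89900° = +0.00054°; Δλ = -116.17881° − -116.17500° = -0.00381°.
ΔN = Δφ × 111100 = 60.0 m; ΔE = Δλ × 111100 × cos(23.89900°) = -0.00381 × 111100 × 0.914261 = -387.0 m.
Distance = √(ΔE² + ΔN²) = √((-387.0)² + 60.0²) = 391.6 m.

392 m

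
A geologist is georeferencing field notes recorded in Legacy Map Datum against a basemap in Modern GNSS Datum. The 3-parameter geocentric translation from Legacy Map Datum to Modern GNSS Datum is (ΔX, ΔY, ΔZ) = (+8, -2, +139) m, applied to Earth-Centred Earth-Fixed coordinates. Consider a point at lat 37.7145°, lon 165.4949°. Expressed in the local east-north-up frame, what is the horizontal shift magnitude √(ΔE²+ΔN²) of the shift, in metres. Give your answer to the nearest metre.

115 m

The local east axis at (φ, λ) is (−sin λ, cos λ, 0), so ΔE = −sin(165.4949°)·8 + cos(165.4949°)·(-2) = -0.07 m.
The local north axis is (−sin φ cos λ, −sin φ sin λ, cos φ), giving ΔN = 4.738 + 0.306 + 109.959 = 115.00 m.
Horizontal magnitude = √(ΔE² + ΔN²) = √((-0.07)² + 115.00²) = 115.00 m.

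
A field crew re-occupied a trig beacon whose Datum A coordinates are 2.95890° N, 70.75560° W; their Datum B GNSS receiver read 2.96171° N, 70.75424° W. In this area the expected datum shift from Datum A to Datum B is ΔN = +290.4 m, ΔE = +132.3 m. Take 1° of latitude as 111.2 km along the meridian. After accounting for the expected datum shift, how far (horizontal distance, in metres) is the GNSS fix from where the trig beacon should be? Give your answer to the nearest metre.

29 m

Observed coordinate differences: Δφ = +0.00281°, Δλ = +0.00136°.
Converting to metres (1° lat = 111200 m, cos φ = 0.998667): observed ΔN = 312.5 m, observed ΔE = 151.0 m.
Subtracting the expected shift leaves a residual of 312.5 − (290.4) = 22.1 m north and 151.0 − (132.3) = 18.7 m east.
Residual distance = √(22.1² + 18.7²) = 28.9 m.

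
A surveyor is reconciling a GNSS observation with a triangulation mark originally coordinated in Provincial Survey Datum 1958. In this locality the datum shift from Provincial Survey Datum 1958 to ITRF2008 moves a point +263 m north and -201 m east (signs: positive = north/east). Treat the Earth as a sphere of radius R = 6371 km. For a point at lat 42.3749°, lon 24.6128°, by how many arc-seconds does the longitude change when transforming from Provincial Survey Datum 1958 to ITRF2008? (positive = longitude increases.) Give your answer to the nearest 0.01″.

At latitude 42.3749°, cos φ = 0.738751.
One radian of longitude at latitude φ spans R cos φ, so Δλ = ΔE / (R cos φ) = -201.0 / (6371000 × 0.738751) = -4.2706e-05 rad = -8.809″.

Δλ = -8.81″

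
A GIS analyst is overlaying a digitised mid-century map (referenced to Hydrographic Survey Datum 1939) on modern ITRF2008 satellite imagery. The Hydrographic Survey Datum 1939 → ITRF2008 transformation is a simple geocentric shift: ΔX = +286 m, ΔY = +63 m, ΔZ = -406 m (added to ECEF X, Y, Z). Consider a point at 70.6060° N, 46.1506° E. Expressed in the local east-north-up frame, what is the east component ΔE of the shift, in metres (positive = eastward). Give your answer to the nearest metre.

The local east axis at (φ, λ) is (−sin λ, cos λ, 0), so ΔE = −sin(46.1506°)·286 + cos(46.1506°)·63 = -162.61 m.

ΔE = -163 m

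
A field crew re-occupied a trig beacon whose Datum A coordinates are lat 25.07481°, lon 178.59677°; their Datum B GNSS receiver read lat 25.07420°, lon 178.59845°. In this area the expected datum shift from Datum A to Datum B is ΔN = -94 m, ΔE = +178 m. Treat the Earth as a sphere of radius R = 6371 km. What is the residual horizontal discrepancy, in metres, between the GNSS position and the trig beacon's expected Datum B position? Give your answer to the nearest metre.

28 m

Observed coordinate differences: Δφ = -0.00061°, Δλ = +0.00168°.
Converting to metres (1° lat = 111195 m, cos φ = 0.905755): observed ΔN = -67.8 m, observed ΔE = 169.2 m.
Subtracting the expected shift leaves a residual of -67.8 − (-94) = 26.2 m north and 169.2 − (178) = -8.8 m east.
Residual distance = √(26.2² + (-8.8)²) = 27.6 m.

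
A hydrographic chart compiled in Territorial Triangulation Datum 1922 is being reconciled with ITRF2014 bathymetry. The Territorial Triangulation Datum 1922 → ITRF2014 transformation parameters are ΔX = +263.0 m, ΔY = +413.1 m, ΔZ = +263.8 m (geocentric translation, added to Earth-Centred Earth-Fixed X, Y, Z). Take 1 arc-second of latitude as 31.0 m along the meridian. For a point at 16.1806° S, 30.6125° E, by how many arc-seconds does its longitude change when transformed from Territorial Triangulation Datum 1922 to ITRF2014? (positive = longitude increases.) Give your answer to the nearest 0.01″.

sin φ = -0.278666, cos φ = 0.960388, sin λ = 0.509229, cos λ = 0.860631.
East component: ΔE = −sin λ·ΔX + cos λ·ΔY = −(0.509229)(263.0) + (0.860631)(413.1) = 221.60 m.
1° of latitude spans 3600 × 31.00 = 111600 m; at latitude φ, 1° of longitude spans that × cos φ = 107179.3 m, so Δλ = 221.60 / 107179.3 × 3600 = 7.443″.

Δλ = 7.44″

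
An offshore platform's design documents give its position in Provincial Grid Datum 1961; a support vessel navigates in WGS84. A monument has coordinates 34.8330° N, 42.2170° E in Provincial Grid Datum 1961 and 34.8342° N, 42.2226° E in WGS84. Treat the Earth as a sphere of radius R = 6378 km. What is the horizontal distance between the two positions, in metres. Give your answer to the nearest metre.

Δφ = 34.8342° − 34.8330° = +0.0012°; Δλ = 42.2226° − 42.2170° = +0.0056°.
1° along a meridian = πR/180 = 111317 m.
ΔN = Δφ × 111317 = 133.6 m; ΔE = Δλ × 111317 × cos(34.8330°) = +0.0056 × 111317 × 0.820820 = 511.7 m.
Distance = √(ΔE² + ΔN²) = √(511.7² + 133.6²) = 528.8 m.

529 m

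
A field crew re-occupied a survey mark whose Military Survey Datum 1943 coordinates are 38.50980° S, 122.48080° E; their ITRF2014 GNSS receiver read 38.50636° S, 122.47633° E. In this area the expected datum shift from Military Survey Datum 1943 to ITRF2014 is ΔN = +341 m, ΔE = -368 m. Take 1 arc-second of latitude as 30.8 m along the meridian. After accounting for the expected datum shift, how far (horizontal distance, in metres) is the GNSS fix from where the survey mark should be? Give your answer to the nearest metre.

45 m

Observed coordinate differences: Δφ = +0.00344°, Δλ = -0.00447°.
Converting to metres (1° lat = 110880 m, cos φ = 0.782502): observed ΔN = 381.4 m, observed ΔE = -387.8 m.
Subtracting the expected shift leaves a residual of 381.4 − (341) = 40.4 m north and -387.8 − (-368) = -19.8 m east.
Residual distance = √(40.4² + (-19.8)²) = 45.0 m.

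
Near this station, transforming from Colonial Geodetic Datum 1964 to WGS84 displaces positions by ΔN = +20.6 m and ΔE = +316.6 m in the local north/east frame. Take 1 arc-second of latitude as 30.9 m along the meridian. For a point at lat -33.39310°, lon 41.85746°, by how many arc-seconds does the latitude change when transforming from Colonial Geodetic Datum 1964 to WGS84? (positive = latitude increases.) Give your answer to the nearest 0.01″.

1″ of latitude = 30.90 m, so Δφ = 20.6 / 30.90 = 0.667″.

Δφ = 0.67″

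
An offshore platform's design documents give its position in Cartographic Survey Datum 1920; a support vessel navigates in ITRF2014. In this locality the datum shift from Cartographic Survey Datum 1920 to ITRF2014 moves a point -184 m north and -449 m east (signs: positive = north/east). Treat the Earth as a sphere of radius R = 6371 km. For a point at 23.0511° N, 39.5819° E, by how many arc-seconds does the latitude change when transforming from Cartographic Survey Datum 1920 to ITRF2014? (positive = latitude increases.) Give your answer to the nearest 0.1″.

Δφ = -6.0″

On a sphere of radius R, 1 rad of latitude = R, so Δφ = ΔN / R = -184.0 / 6371000 = -2.8881e-05 rad = -5.957″.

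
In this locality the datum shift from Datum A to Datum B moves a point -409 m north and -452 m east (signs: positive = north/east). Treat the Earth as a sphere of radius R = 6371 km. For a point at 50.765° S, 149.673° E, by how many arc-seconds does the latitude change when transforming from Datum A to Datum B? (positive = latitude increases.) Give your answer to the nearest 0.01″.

Δφ = -13.24″

On a sphere of radius R, 1 rad of latitude = R, so Δφ = ΔN / R = -409.0 / 6371000 = -6.4197e-05 rad = -13.242″.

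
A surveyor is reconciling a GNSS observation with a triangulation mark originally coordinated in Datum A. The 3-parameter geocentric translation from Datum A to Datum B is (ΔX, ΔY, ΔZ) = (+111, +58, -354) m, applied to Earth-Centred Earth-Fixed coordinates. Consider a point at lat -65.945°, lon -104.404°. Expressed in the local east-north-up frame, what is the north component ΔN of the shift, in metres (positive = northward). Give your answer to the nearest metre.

ΔN = -221 m

At φ = -65.945°, λ = -104.404°: sin φ = -0.913155, cos φ = 0.407613, sin λ = -0.968566, cos λ = -0.248758.
ΔN = −sin φ cos λ·ΔX − sin φ sin λ·ΔY + cos φ·ΔZ = −(-0.913155)(-0.248758)(111) − (-0.913155)(-0.968566)(58) + (0.407613)(-354) = -220.81 m.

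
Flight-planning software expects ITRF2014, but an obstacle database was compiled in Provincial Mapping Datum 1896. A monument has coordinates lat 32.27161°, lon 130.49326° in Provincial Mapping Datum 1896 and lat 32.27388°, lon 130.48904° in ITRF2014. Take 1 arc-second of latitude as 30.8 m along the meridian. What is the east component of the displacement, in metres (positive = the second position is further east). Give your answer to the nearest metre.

ΔE = -396 m

Δφ = 32.27388° − 32.27161° = +0.00227°; Δλ = 130.48904° − 130.49326° = -0.00422°.
1° of latitude = 3600 × 30.80 = 110880 m.
ΔN = Δφ × 110880 = 251.7 m; ΔE = Δλ × 110880 × cos(32.27161°) = -0.00422 × 110880 × 0.845527 = -395.6 m.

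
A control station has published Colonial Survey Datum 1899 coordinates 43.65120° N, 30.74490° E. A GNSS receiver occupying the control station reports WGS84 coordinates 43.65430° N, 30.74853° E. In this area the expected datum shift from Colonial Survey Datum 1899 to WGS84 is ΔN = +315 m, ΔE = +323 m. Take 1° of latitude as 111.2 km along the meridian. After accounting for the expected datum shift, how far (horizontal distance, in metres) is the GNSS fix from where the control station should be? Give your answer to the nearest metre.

43 m

Observed coordinate differences: Δφ = +0.00310°, Δλ = +0.00363°.
Converting to metres (1° lat = 111200 m, cos φ = 0.723555): observed ΔN = 344.7 m, observed ΔE = 292.1 m.
Subtracting the expected shift leaves a residual of 344.7 − (315) = 29.7 m north and 292.1 − (323) = -30.9 m east.
Residual distance = √(29.7² + (-30.9)²) = 42.9 m.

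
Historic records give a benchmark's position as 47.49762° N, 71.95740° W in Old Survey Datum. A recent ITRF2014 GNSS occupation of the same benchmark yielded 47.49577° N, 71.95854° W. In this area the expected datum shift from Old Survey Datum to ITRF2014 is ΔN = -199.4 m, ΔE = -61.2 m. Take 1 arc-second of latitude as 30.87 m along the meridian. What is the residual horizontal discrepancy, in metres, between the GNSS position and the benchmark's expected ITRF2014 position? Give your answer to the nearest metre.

25 m

Observed coordinate differences: Δφ = -0.00185°, Δλ = -0.00114°.
Converting to metres (1° lat = 111132 m, cos φ = 0.675621): observed ΔN = -205.6 m, observed ΔE = -85.6 m.
Subtracting the expected shift leaves a residual of -205.6 − (-199.4) = -6.2 m north and -85.6 − (-61.2) = -24.4 m east.
Residual distance = √((-6.2)² + (-24.4)²) = 25.2 m.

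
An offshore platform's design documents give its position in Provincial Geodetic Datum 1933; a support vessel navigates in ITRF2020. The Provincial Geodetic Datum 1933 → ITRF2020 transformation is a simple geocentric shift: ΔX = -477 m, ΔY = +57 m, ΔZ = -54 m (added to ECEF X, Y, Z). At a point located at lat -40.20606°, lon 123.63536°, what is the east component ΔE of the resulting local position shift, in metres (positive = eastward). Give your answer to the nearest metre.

ΔE = 366 m

The local east axis at (φ, λ) is (−sin λ, cos λ, 0), so ΔE = −sin(123.63536°)·(-477) + cos(123.63536°)·57 = 365.57 m.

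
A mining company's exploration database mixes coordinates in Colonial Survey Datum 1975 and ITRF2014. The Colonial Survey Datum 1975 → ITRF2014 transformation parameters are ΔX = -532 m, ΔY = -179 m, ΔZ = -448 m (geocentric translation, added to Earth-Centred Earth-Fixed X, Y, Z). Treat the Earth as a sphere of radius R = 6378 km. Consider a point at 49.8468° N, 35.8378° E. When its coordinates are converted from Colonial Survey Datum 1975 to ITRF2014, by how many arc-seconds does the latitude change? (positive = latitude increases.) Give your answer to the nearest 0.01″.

sin φ = 0.764323, cos φ = 0.644834, sin λ = 0.585493, cos λ = 0.810678.
North component: ΔN = −sin φ cos λ·ΔX − sin φ sin λ·ΔY + cos φ·ΔZ = −(0.764323)(0.810678)(-532) − (0.764323)(0.585493)(-179) + (0.644834)(-448) = 120.86 m.
1° of latitude spans πR/180 = 111317 m, so Δφ = 120.86 / 111317 × 3600 = 3.908″.

Δφ = 3.91″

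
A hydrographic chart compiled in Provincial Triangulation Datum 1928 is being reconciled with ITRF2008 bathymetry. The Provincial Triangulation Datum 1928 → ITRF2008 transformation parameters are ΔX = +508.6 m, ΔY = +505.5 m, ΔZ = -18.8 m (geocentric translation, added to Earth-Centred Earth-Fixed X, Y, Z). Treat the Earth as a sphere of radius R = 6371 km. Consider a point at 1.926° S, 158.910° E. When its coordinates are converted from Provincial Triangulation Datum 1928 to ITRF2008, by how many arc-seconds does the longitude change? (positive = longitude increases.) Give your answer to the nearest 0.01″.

sin φ = -0.033609, cos φ = 0.999435, sin λ = 0.359834, cos λ = -0.933016.
East component: ΔE = −sin λ·ΔX + cos λ·ΔY = −(0.359834)(508.6) + (-0.933016)(505.5) = -654.65 m.
1° of latitude spans πR/180 = 111195 m; at latitude φ, 1° of longitude spans that × cos φ = 111132.1 m, so Δλ = -654.65 / 111132.1 × 3600 = -21.207″.

Δλ = -21.21″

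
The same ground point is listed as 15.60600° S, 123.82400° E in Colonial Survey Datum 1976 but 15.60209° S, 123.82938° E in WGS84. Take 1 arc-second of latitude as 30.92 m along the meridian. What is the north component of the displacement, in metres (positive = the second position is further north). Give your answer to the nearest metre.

ΔN = 435 m

Δφ = -15.60209° − -15.60600° = +0.00391°; Δλ = 123.82938° − 123.82400° = +0.00538°.
1° of latitude = 3600 × 30.92 = 111312 m.
ΔN = Δφ × 111312 = 435.2 m; ΔE = Δλ × 111312 × cos(-15.60600°) = +0.00538 × 111312 × 0.963134 = 576.8 m.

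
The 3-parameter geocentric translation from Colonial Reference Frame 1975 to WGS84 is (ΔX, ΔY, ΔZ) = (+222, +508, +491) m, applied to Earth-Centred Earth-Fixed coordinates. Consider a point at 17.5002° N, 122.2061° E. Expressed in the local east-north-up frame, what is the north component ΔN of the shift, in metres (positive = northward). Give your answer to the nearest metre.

At φ = 17.5002°, λ = 122.2061°: sin φ = 0.300709, cos φ = 0.953716, sin λ = 0.846136, cos λ = -0.532966.
ΔN = −sin φ cos λ·ΔX − sin φ sin λ·ΔY + cos φ·ΔZ = −(0.300709)(-0.532966)(222) − (0.300709)(0.846136)(508) + (0.953716)(491) = 374.60 m.

ΔN = 375 m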